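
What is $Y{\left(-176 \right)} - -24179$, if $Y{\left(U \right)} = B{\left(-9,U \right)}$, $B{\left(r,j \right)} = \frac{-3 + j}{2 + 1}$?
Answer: $\frac{72358}{3} \approx 24119.0$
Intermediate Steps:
$B{\left(r,j \right)} = -1 + \frac{j}{3}$ ($B{\left(r,j \right)} = \frac{-3 + j}{3} = \left(-3 + j\right) \frac{1}{3} = -1 + \frac{j}{3}$)
$Y{\left(U \right)} = -1 + \frac{U}{3}$
$Y{\left(-176 \right)} - -24179 = \left(-1 + \frac{1}{3} \left(-176\right)\right) - -24179 = \left(-1 - \frac{176}{3}\right) + 24179 = - \frac{179}{3} + 24179 = \frac{72358}{3}$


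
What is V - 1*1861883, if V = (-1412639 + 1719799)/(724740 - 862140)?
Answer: -6395575784/3435 ≈ -1.8619e+6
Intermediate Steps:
V = -7679/3435 (V = 307160/(-137400) = 307160*(-1/137400) = -7679/3435 ≈ -2.2355)
V - 1*1861883 = -7679/3435 - 1*1861883 = -7679/3435 - 1861883 = -6395575784/3435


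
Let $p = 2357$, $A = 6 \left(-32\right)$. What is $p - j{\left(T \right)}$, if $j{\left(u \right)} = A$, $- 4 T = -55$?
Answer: $2549$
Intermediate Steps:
$A = -192$
$T = \frac{55}{4}$ ($T = \left(- \frac{1}{4}\right) \left(-55\right) = \frac{55}{4} \approx 13.75$)
$j{\left(u \right)} = -192$
$p - j{\left(T \right)} = 2357 - -192 = 2357 + 192 = 2549$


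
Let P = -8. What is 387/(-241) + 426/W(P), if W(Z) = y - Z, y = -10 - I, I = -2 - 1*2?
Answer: 50946/241 ≈ 211.39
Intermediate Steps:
I = -4 (I = -2 - 2 = -4)
y = -6 (y = -10 - 1*(-4) = -10 + 4 = -6)
W(Z) = -6 - Z
387/(-241) + 426/W(P) = 387/(-241) + 426/(-6 - 1*(-8)) = 387*(-1/241) + 426/(-6 + 8) = -387/241 + 426/2 = -387/241 + 426*(½) = -387/241 + 213 = 50946/241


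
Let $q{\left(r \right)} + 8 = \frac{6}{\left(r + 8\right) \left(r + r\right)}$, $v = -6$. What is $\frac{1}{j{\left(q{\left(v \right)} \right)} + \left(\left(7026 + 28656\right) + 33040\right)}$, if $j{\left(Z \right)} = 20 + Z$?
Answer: $\frac{4}{274935} \approx 1.4549 \cdot 10^{-5}$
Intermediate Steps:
$q{\left(r \right)} = -8 + \frac{3}{r \left(8 + r\right)}$ ($q{\left(r \right)} = -8 + \frac{6}{\left(r + 8\right) \left(r + r\right)} = -8 + \frac{6}{\left(8 + r\right) 2 r} = -8 + \frac{6}{2 r \left(8 + r\right)} = -8 + 6 \frac{1}{2 r \left(8 + r\right)} = -8 + \frac{3}{r \left(8 + r\right)}$)
$\frac{1}{j{\left(q{\left(v \right)} \right)} + \left(\left(7026 + 28656\right) + 33040\right)} = \frac{1}{\left(20 + \frac{3 - -384 - 8 \left(-6\right)^{2}}{\left(-6\right) \left(8 - 6\right)}\right) + \left(\left(7026 + 28656\right) + 33040\right)} = \frac{1}{\left(20 - \frac{3 + 384 - 288}{6 \cdot 2}\right) + \left(35682 + 33040\right)} = \frac{1}{\left(20 - \frac{3 + 384 - 288}{12}\right) + 68722} = \frac{1}{\left(20 - \frac{1}{12} \cdot 99\right) + 68722} = \frac{1}{\left(20 - \frac{33}{4}\right) + 68722} = \frac{1}{\frac{47}{4} + 68722} = \frac{1}{\frac{274935}{4}} = \frac{4}{274935}$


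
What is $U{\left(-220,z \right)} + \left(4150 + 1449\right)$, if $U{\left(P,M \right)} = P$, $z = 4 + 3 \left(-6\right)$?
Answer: $5379$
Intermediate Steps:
$z = -14$ ($z = 4 - 18 = -14$)
$U{\left(-220,z \right)} + \left(4150 + 1449\right) = -220 + \left(4150 + 1449\right) = -220 + 5599 = 5379$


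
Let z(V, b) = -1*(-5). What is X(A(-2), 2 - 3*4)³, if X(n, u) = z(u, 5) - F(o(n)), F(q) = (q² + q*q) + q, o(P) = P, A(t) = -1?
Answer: 64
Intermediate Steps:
z(V, b) = 5
F(q) = q + 2*q² (F(q) = (q² + q²) + q = 2*q² + q = q + 2*q²)
X(n, u) = 5 - n*(1 + 2*n)
X(A(-2), 2 - 3*4)³ = (5 - 1*(-1)*(1 + 2*(-1)))³ = (5 - 1*(-1)*(1 - 2))³ = (5 - 1*(-1)*(-1))³ = (5 - 1)³ = 4³ = 64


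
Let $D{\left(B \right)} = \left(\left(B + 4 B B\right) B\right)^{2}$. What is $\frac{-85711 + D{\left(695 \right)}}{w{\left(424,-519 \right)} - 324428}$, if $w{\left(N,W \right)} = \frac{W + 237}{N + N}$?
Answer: $- \frac{765080358473614923536}{137557613} \approx -5.5619 \cdot 10^{12}$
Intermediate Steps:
$w{\left(N,W \right)} = \frac{237 + W}{2 N}$
$D{\left(B \right)} = B^{2} \left(B + 4 B^{2}\right)^{2}$ ($D{\left(B \right)} = \left(\left(B + 4 B^{2}\right) B\right)^{2} = \left(B \left(B + 4 B^{2}\right)\right)^{2} = B^{2} \left(B + 4 B^{2}\right)^{2}$)
$\frac{-85711 + D{\left(695 \right)}}{w{\left(424,-519 \right)} - 324428} = \frac{-85711 + 695^{4} \left(1 + 4 \cdot 695\right)^{2}}{\frac{237 - 519}{2 \cdot 424} - 324428} = \frac{-85711 + 233313150625 \left(1 + 2780\right)^{2}}{\frac{1}{2} \cdot \frac{1}{424} \left(-282\right) - 324428} = \frac{-85711 + 233313150625 \cdot 2781^{2}}{- \frac{141}{424} - 324428} = \frac{-85711 + 233313150625 \cdot 7733961}{- \frac{137557613}{424}} = \left(-85711 + 1804434807720875625\right) \left(- \frac{424}{137557613}\right) = 1804434807720789914 \left(- \frac{424}{137557613}\right) = - \frac{765080358473614923536}{137557613}$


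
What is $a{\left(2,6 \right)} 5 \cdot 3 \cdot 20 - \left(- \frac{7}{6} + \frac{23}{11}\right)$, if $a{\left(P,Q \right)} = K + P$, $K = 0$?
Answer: $\frac{39539}{66} \approx 599.08$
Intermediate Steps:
$a{\left(P,Q \right)} = P$ ($a{\left(P,Q \right)} = 0 + P = P$)
$a{\left(2,6 \right)} 5 \cdot 3 \cdot 20 - \left(- \frac{7}{6} + \frac{23}{11}\right) = 2 \cdot 5 \cdot 3 \cdot 20 - \left(- \frac{7}{6} + \frac{23}{11}\right) = 10 \cdot 3 \cdot 20 - \frac{61}{66} = 30 \cdot 20 + \left(- \frac{23}{11} + \frac{7}{6}\right) = 600 - \frac{61}{66} = \frac{39539}{66}$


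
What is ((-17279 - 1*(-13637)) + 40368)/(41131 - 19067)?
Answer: 18363/11032 ≈ 1.6645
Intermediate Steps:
((-17279 - 1*(-13637)) + 40368)/(41131 - 19067) = ((-17279 + 13637) + 40368)/22064 = (-3642 + 40368)*(1/22064) = 36726*(1/22064) = 18363/11032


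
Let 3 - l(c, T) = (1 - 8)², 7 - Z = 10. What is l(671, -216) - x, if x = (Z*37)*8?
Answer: 842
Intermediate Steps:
Z = -3 (Z = 7 - 1*10 = 7 - 10 = -3)
l(c, T) = -46 (l(c, T) = 3 - (1 - 8)² = 3 - 1*(-7)² = 3 - 1*49 = 3 - 49 = -46)
x = -888 (x = -3*37*8 = -111*8 = -888)
l(671, -216) - x = -46 - 1*(-888) = -46 + 888 = 842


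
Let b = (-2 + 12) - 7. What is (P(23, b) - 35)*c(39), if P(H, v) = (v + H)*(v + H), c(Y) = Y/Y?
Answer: 641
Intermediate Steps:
c(Y) = 1
b = 3 (b = 10 - 7 = 3)
P(H, v) = (H + v)² (P(H, v) = (H + v)*(H + v) = (H + v)²)
(P(23, b) - 35)*c(39) = ((23 + 3)² - 35)*1 = (26² - 35)*1 = (676 - 35)*1 = 641*1 = 641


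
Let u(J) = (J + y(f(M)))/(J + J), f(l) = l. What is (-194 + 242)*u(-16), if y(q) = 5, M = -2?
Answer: 33/2 ≈ 16.500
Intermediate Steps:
u(J) = (5 + J)/(2*J) (u(J) = (J + 5)/(J + J) = (5 + J)/((2*J)) = (5 + J)*(1/(2*J)) = (5 + J)/(2*J))
(-194 + 242)*u(-16) = (-194 + 242)*((1/2)*(5 - 16)/(-16)) = 48*((1/2)*(-1/16)*(-11)) = 48*(11/32) = 33/2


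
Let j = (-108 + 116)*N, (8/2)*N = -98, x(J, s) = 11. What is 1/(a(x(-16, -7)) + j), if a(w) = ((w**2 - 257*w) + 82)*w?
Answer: -1/29060 ≈ -3.4412e-5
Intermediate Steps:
N = -49/2 (N = (1/4)*(-98) = -49/2 ≈ -24.500)
a(w) = w*(82 + w**2 - 257*w) (a(w) = (82 + w**2 - 257*w)*w = w*(82 + w**2 - 257*w))
j = -196 (j = (-108 + 116)*(-49/2) = 8*(-49/2) = -196)
1/(a(x(-16, -7)) + j) = 1/(11*(82 + 11**2 - 257*11) - 196) = 1/(11*(82 + 121 - 2827) - 196) = 1/(11*(-2624) - 196) = 1/(-28864 - 196) = 1/(-29060) = -1/29060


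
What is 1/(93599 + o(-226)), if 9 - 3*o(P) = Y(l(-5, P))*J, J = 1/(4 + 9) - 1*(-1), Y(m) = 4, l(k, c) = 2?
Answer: 39/3650422 ≈ 1.0684e-5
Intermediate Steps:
J = 14/13 (J = 1/13 + 1 = 14/13 ≈ 1.0769)
o(P) = 61/39 (o(P) = 3 - 4*14/(3*13) = 3 - 1/3*56/13 = 3 - 56/39 = 61/39)
1/(93599 + o(-226)) = 1/(93599 + 61/39) = 1/(3650422/39) = 39/3650422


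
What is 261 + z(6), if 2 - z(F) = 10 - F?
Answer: 259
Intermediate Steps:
z(F) = -8 + F (z(F) = 2 - (10 - F) = 2 + (-10 + F) = -8 + F)
261 + z(6) = 261 + (-8 + 6) = 261 - 2 = 259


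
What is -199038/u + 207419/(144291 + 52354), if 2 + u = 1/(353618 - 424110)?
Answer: 183938264253509/1848266355 ≈ 99519.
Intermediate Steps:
u = -140985/70492 (u = -2 + 1/(353618 - 424110) = -2 + 1/(-70492) = -2 - 1/70492 = -140985/70492 ≈ -2.0000)
-199038/u + 207419/(144291 + 52354) = -199038/(-140985/70492) + 207419/(144291 + 52354) = -199038*(-70492/140985) + 207419/196645 = 4676862232/46995 + 207419*(1/196645) = 4676862232/46995 + 207419/196645 = 183938264253509/1848266355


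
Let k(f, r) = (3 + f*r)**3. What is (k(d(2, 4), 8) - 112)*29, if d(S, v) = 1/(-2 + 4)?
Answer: 6699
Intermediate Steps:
d(S, v) = 1/2
(k(d(2, 4), 8) - 112)*29 = ((3 + (1/2)*8)**3 - 112)*29 = ((3 + 4)**3 - 112)*29 = (7**3 - 112)*29 = (343 - 112)*29 = 231*29 = 6699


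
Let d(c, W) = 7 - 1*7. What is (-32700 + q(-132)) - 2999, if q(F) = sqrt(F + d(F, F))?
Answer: -35699 + 2*I*sqrt(33) ≈ -35699.0 + 11.489*I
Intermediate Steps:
d(c, W) = 0 (d(c, W) = 7 - 7 = 0)
q(F) = sqrt(F) (q(F) = sqrt(F + 0) = sqrt(F))
(-32700 + q(-132)) - 2999 = (-32700 + sqrt(-132)) - 2999 = (-32700 + 2*I*sqrt(33)) - 2999 = -35699 + 2*I*sqrt(33)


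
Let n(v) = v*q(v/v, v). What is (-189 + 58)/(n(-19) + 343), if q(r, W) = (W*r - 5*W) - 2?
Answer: 131/1063 ≈ 0.12324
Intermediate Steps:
q(r, W) = -2 - 5*W + W*r (q(r, W) = (-5*W + W*r) - 2 = -2 - 5*W + W*r)
n(v) = v*(-2 - 4*v) (n(v) = v*(-2 - 5*v + v*(v/v)) = v*(-2 - 5*v + v*1) = v*(-2 - 5*v + v) = v*(-2 - 4*v))
(-189 + 58)/(n(-19) + 343) = (-189 + 58)/(-2*(-19)*(1 + 2*(-19)) + 343) = -131/(-2*(-19)*(1 - 38) + 343) = -131/(-2*(-19)*(-37) + 343) = -131/(-1406 + 343) = -131/(-1063) = -131*(-1/1063) = 131/1063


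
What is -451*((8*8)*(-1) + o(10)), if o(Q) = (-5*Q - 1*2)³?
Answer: 63443072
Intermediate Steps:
o(Q) = (-2 - 5*Q)³ (o(Q) = (-5*Q - 2)³ = (-2 - 5*Q)³)
-451*((8*8)*(-1) + o(10)) = -451*((8*8)*(-1) - (2 + 5*10)³) = -451*(64*(-1) - (2 + 50)³) = -451*(-64 - 1*52³) = -451*(-64 - 1*140608) = -451*(-64 - 140608) = -451*(-140672) = 63443072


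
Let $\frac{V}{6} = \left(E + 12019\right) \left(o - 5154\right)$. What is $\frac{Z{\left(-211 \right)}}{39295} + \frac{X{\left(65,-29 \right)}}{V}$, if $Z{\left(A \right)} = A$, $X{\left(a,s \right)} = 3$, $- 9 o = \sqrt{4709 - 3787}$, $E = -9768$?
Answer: $- \frac{1021962822727529}{190320885350225330} + \frac{9 \sqrt{922}}{9686773653148} \approx -0.0053697$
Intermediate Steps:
$o = - \frac{\sqrt{922}}{9}$ ($o = - \frac{\sqrt{4709 - 3787}}{9} = - \frac{\sqrt{922}}{9} \approx -3.3738$)
$V = -69609924 - \frac{4502 \sqrt{922}}{3}$ ($V = 6 \left(-9768 + 12019\right) \left(- \frac{\sqrt{922}}{9} - 5154\right) = 6 \cdot 2251 \left(-5154 - \frac{\sqrt{922}}{9}\right) = 6 \left(-11601654 - \frac{2251 \sqrt{922}}{9}\right) = -69609924 - \frac{4502 \sqrt{922}}{3} \approx -6.9656 \cdot 10^{7}$)
$\frac{Z{\left(-211 \right)}}{39295} + \frac{X{\left(65,-29 \right)}}{V} = - \frac{211}{39295} + \frac{3}{-69609924 - \frac{4502 \sqrt{922}}{3}}$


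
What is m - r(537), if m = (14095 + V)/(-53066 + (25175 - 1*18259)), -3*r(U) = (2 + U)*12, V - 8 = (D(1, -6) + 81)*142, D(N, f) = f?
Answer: 99474647/46150 ≈ 2155.5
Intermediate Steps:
V = 10658 (V = 8 + (-6 + 81)*142 = 8 + 75*142 = 8 + 10650 = 10658)
r(U) = -8 - 4*U (r(U) = -(2 + U)*12/3 = -(24 + 12*U)/3 = -8 - 4*U)
m = -24753/46150 (m = (14095 + 10658)/(-53066 + (25175 - 1*18259)) = 24753/(-53066 + (25175 - 18259)) = 24753/(-53066 + 6916) = 24753/(-46150) = 24753*(-1/46150) = -24753/46150 ≈ -0.53636)
m - r(537) = -24753/46150 - (-8 - 4*537) = -24753/46150 - (-8 - 2148) = -24753/46150 - 1*(-2156) = -24753/46150 + 2156 = 99474647/46150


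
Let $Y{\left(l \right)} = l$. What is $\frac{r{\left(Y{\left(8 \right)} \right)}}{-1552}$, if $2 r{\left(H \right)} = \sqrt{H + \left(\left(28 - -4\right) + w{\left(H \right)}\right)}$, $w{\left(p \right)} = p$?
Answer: $- \frac{\sqrt{3}}{776} \approx -0.002232$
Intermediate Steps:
$r{\left(H \right)} = \frac{\sqrt{32 + 2 H}}{2}$ ($r{\left(H \right)} = \frac{\sqrt{H + \left(\left(28 - -4\right) + H\right)}}{2} = \frac{\sqrt{H + \left(\left(28 + 4\right) + H\right)}}{2} = \frac{\sqrt{H + \left(32 + H\right)}}{2} = \frac{\sqrt{32 + 2 H}}{2}$)
$\frac{r{\left(Y{\left(8 \right)} \right)}}{-1552} = \frac{\frac{1}{2} \sqrt{32 + 2 \cdot 8}}{-1552} = \frac{\sqrt{32 + 16}}{2} \left(- \frac{1}{1552}\right) = \frac{\sqrt{48}}{2} \left(- \frac{1}{1552}\right) = \frac{4 \sqrt{3}}{2} \left(- \frac{1}{1552}\right) = 2 \sqrt{3} \left(- \frac{1}{1552}\right) = - \frac{\sqrt{3}}{776}$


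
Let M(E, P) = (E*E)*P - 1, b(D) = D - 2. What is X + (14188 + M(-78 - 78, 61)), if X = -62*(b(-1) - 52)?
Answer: 1502093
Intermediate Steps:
b(D) = -2 + D
X = 3410 (X = -62*((-2 - 1) - 52) = -62*(-3 - 52) = -62*(-55) = 3410)
M(E, P) = -1 + P*E² (M(E, P) = E²*P - 1 = P*E² - 1 = -1 + P*E²)
X + (14188 + M(-78 - 78, 61)) = 3410 + (14188 + (-1 + 61*(-78 - 78)²)) = 3410 + (14188 + (-1 + 61*(-156)²)) = 3410 + (14188 + (-1 + 61*24336)) = 3410 + (14188 + (-1 + 1484496)) = 3410 + (14188 + 1484495) = 3410 + 1498683 = 1502093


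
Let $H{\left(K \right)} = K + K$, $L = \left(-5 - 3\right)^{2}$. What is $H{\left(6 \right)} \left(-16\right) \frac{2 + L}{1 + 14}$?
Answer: $- \frac{4224}{5} \approx -844.8$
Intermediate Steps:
$L = 64$ ($L = \left(-8\right)^{2} = 64$)
$H{\left(K \right)} = 2 K$
$H{\left(6 \right)} \left(-16\right) \frac{2 + L}{1 + 14} = 2 \cdot 6 \left(-16\right) \frac{2 + 64}{1 + 14} = 12 \left(-16\right) \frac{66}{15} = - 192 \cdot 66 \cdot \frac{1}{15} = \left(-192\right) \frac{22}{5} = - \frac{4224}{5}$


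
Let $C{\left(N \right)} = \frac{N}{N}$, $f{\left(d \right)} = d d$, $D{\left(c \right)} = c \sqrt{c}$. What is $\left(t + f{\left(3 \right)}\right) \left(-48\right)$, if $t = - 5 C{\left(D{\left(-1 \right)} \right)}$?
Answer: $-192$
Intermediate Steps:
$D{\left(c \right)} = c^{\frac{3}{2}}$
$f{\left(d \right)} = d^{2}$
$C{\left(N \right)} = 1$
$t = -5$ ($t = \left(-5\right) 1 = -5$)
$\left(t + f{\left(3 \right)}\right) \left(-48\right) = \left(-5 + 3^{2}\right) \left(-48\right) = \left(-5 + 9\right) \left(-48\right) = 4 \left(-48\right) = -192$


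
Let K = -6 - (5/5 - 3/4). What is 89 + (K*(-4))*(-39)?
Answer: -886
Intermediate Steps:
K = -25/4 (K = -6 - (5*(⅕) - 3*¼) = -6 - (1 - ¾) = -6 - 1*¼ = -6 - ¼ = -25/4 ≈ -6.2500)
89 + (K*(-4))*(-39) = 89 - 25/4*(-4)*(-39) = 89 + 25*(-39) = 89 - 975 = -886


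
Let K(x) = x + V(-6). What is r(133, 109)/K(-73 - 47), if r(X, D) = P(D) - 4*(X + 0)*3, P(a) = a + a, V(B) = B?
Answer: 689/63 ≈ 10.937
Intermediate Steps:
P(a) = 2*a
K(x) = -6 + x (K(x) = x - 6 = -6 + x)
r(X, D) = -12*X + 2*D (r(X, D) = 2*D - 4*(X + 0)*3 = 2*D - 4*X*3 = 2*D - 12*X = -12*X + 2*D)
r(133, 109)/K(-73 - 47) = (-12*133 + 2*109)/(-6 + (-73 - 47)) = (-1596 + 218)/(-6 - 120) = -1378/(-126) = -1378*(-1/126) = 689/63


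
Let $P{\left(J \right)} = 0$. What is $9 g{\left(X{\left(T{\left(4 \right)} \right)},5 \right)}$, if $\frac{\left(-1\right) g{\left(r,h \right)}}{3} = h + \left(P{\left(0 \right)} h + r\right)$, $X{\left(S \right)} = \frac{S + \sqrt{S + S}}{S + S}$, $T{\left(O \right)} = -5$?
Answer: $- \frac{297}{2} + \frac{27 i \sqrt{10}}{10} \approx -148.5 + 8.5381 i$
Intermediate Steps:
$X{\left(S \right)} = \frac{S + \sqrt{2} \sqrt{S}}{2 S}$ ($X{\left(S \right)} = \frac{S + \sqrt{2 S}}{2 S} = \left(S + \sqrt{2} \sqrt{S}\right) \frac{1}{2 S} = \frac{S + \sqrt{2} \sqrt{S}}{2 S}$)
$g{\left(r,h \right)} = - 3 h - 3 r$ ($g{\left(r,h \right)} = - 3 \left(h + \left(0 h + r\right)\right) = - 3 \left(h + \left(0 + r\right)\right) = - 3 \left(h + r\right) = - 3 h - 3 r$)
$9 g{\left(X{\left(T{\left(4 \right)} \right)},5 \right)} = 9 \left(\left(-3\right) 5 - 3 \left(\frac{1}{2} + \frac{\sqrt{2}}{2 i \sqrt{5}}\right)\right) = 9 \left(-15 - 3 \left(\frac{1}{2} + \frac{\sqrt{2} \left(- \frac{i \sqrt{5}}{5}\right)}{2}\right)\right) = 9 \left(-15 - 3 \left(\frac{1}{2} - \frac{i \sqrt{10}}{10}\right)\right) = 9 \left(-15 - \left(\frac{3}{2} - \frac{3 i \sqrt{10}}{10}\right)\right) = 9 \left(- \frac{33}{2} + \frac{3 i \sqrt{10}}{10}\right) = - \frac{297}{2} + \frac{27 i \sqrt{10}}{10}$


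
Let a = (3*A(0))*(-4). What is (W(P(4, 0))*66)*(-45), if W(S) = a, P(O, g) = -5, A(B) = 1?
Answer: 35640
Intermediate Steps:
a = -12 (a = (3*1)*(-4) = 3*(-4) = -12)
W(S) = -12
(W(P(4, 0))*66)*(-45) = -12*66*(-45) = -792*(-45) = 35640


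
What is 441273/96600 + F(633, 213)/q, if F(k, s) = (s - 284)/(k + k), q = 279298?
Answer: 1857503246971/406629958200 ≈ 4.5680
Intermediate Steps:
F(k, s) = (-284 + s)/(2*k) (F(k, s) = (-284 + s)/((2*k)) = (-284 + s)*(1/(2*k)) = (-284 + s)/(2*k))
441273/96600 + F(633, 213)/q = 441273/96600 + ((½)*(-284 + 213)/633)/279298 = 441273*(1/96600) + ((½)*(1/633)*(-71))*(1/279298) = 21013/4600 - 71/1266*1/279298 = 21013/4600 - 71/353591268 = 1857503246971/406629958200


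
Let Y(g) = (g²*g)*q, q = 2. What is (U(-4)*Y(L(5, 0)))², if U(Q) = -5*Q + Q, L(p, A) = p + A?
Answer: 16000000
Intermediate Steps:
L(p, A) = A + p
U(Q) = -4*Q
Y(g) = 2*g³ (Y(g) = (g²*g)*2 = g³*2 = 2*g³)
(U(-4)*Y(L(5, 0)))² = ((-4*(-4))*(2*(0 + 5)³))² = (16*(2*5³))² = (16*(2*125))² = (16*250)² = 4000² = 16000000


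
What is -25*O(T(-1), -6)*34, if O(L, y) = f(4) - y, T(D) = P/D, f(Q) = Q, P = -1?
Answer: -8500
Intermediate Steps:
T(D) = -1/D
O(L, y) = 4 - y
-25*O(T(-1), -6)*34 = -25*(4 - 1*(-6))*34 = -25*(4 + 6)*34 = -25*10*34 = -250*34 = -8500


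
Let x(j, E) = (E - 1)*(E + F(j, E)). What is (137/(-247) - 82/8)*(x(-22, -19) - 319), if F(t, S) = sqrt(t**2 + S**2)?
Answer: -651175/988 + 53375*sqrt(5)/19 ≈ 5622.5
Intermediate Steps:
F(t, S) = sqrt(S**2 + t**2)
x(j, E) = (-1 + E)*(E + sqrt(E**2 + j**2)) (x(j, E) = (E - 1)*(E + sqrt(E**2 + j**2)) = (-1 + E)*(E + sqrt(E**2 + j**2)))
(137/(-247) - 82/8)*(x(-22, -19) - 319) = (137/(-247) - 82/8)*(((-19)**2 - 1*(-19) - sqrt((-19)**2 + (-22)**2) - 19*sqrt((-19)**2 + (-22)**2)) - 319) = (137*(-1/247) - 82*1/8)*((361 + 19 - sqrt(361 + 484) - 19*sqrt(361 + 484)) - 319) = (-137/247 - 41/4)*((361 + 19 - sqrt(845) - 247*sqrt(5)) - 319) = -10675*((361 + 19 - 13*sqrt(5) - 247*sqrt(5)) - 319)/988 = -10675*((380 - 260*sqrt(5)) - 319)/988 = -10675*(61 - 260*sqrt(5))/988 = -651175/988 + 53375*sqrt(5)/19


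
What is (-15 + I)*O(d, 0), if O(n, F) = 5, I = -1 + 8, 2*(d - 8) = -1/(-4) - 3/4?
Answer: -40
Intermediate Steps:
d = 31/4 (d = 8 + (-1/(-4) - 3/4)/2 = 8 + (-1*(-¼) - 3*¼)/2 = 8 + (¼ - ¾)/2 = 8 + (½)*(-½) = 8 - ¼ = 31/4 ≈ 7.7500)
I = 7
(-15 + I)*O(d, 0) = (-15 + 7)*5 = -8*5 = -40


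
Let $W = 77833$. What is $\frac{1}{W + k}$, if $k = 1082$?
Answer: $\frac{1}{78915} \approx 1.2672 \cdot 10^{-5}$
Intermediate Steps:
$\frac{1}{W + k} = \frac{1}{77833 + 1082} = \frac{1}{78915}$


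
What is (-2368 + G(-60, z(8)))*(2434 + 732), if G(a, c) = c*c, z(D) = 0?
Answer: -7497088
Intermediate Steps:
G(a, c) = c²
(-2368 + G(-60, z(8)))*(2434 + 732) = (-2368 + 0²)*(2434 + 732) = (-2368 + 0)*3166 = -2368*3166 = -7497088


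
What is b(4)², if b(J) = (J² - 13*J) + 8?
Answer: 784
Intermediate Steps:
b(J) = 8 + J² - 13*J
b(4)² = (8 + 4² - 13*4)² = (8 + 16 - 52)² = (-28)² = 784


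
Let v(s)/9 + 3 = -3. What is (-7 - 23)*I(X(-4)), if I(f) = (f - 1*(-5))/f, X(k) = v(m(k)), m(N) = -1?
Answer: -245/9 ≈ -27.222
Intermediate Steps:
v(s) = -54 (v(s) = -27 + 9*(-3) = -27 - 27 = -54)
X(k) = -54
I(f) = (5 + f)/f (I(f) = (f + 5)/f = (5 + f)/f)
(-7 - 23)*I(X(-4)) = (-7 - 23)*((5 - 54)/(-54)) = -(-5)*(-49)/9 = -30*49/54 = -245/9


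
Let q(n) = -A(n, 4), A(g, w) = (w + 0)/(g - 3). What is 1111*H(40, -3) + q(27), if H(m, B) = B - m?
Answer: -286639/6 ≈ -47773.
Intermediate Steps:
A(g, w) = w/(-3 + g)
q(n) = -4/(-3 + n)
1111*H(40, -3) + q(27) = 1111*(-3 - 1*40) - 4/(-3 + 27) = 1111*(-3 - 40) - 4/24 = 1111*(-43) - 4*1/24 = -47773 - ⅙ = -286639/6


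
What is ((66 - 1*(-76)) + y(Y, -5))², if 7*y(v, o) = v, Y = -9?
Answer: 970225/49 ≈ 19801.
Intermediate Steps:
y(v, o) = v/7
((66 - 1*(-76)) + y(Y, -5))² = ((66 - 1*(-76)) + (⅐)*(-9))² = ((66 + 76) - 9/7)² = (142 - 9/7)² = (985/7)² = 970225/49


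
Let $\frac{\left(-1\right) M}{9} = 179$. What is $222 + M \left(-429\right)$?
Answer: $691341$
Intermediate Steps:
$M = -1611$ ($M = \left(-9\right) 179 = -1611$)
$222 + M \left(-429\right) = 222 - -691119 = 222 + 691119 = 691341$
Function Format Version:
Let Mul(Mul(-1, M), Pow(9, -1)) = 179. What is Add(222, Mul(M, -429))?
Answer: 691341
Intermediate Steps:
M = -1611 (M = Mul(-9, 179) = -1611)
Add(222, Mul(M, -429)) = Add(222, Mul(-1611, -429)) = Add(222, 691119) = 691341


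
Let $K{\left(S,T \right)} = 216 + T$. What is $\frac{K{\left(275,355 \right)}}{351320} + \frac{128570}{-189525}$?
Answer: $- \frac{360487949}{532671384} \approx -0.67675$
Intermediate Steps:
$\frac{K{\left(275,355 \right)}}{351320} + \frac{128570}{-189525} = \frac{216 + 355}{351320} + \frac{128570}{-189525} = 571 \cdot \frac{1}{351320} + 128570 \left(- \frac{1}{189525}\right) = \frac{571}{351320} - \frac{25714}{37905} = - \frac{360487949}{532671384}$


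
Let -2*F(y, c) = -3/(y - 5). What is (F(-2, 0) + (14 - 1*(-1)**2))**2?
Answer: 32041/196 ≈ 163.47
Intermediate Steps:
F(y, c) = 3/(2*(-5 + y)) (F(y, c) = -(-3)/(2*(y - 5)) = -(-3)/(2*(-5 + y)) = 3/(2*(-5 + y)))
(F(-2, 0) + (14 - 1*(-1)**2))**2 = (3/(2*(-5 - 2)) + (14 - 1*(-1)**2))**2 = ((3/2)/(-7) + (14 - 1*1))**2 = ((3/2)*(-1/7) + (14 - 1))**2 = (-3/14 + 13)**2 = (179/14)**2 = 32041/196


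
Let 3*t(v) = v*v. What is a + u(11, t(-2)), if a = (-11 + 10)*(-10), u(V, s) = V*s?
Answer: 74/3 ≈ 24.667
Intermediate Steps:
t(v) = v²/3 (t(v) = (v*v)/3 = v²/3)
a = 10 (a = -1*(-10) = 10)
a + u(11, t(-2)) = 10 + 11*((⅓)*(-2)²) = 10 + 11*((⅓)*4) = 10 + 11*(4/3) = 10 + 44/3 = 74/3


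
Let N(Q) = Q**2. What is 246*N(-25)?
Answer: 153750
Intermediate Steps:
246*N(-25) = 246*(-25)**2 = 246*625 = 153750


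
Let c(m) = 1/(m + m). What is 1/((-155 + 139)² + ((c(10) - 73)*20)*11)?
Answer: -1/15793 ≈ -6.3319e-5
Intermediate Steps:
c(m) = 1/(2*m)
1/((-155 + 139)² + ((c(10) - 73)*20)*11) = 1/((-155 + 139)² + (((½)/10 - 73)*20)*11) = 1/((-16)² + (((½)*(⅒) - 73)*20)*11) = 1/(256 + ((1/20 - 73)*20)*11) = 1/(256 - 1459/20*20*11) = 1/(256 - 1459*11) = 1/(256 - 16049) = 1/(-15793) = -1/15793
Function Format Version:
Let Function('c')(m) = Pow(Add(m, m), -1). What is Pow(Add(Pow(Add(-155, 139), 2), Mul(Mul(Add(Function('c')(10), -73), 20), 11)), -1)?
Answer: Rational(-1, 15793) ≈ -6.3319e-5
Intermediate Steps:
Function('c')(m) = Mul(Rational(1, 2), Pow(m, -1)) (Function('c')(m) = Pow(Mul(2, m), -1) = Mul(Rational(1, 2), Pow(m, -1)))
Pow(Add(Pow(Add(-155, 139), 2), Mul(Mul(Add(Function('c')(10), -73), 20), 11)), -1) = Pow(Add(Pow(Add(-155, 139), 2), Mul(Mul(Add(Mul(Rational(1, 2), Pow(10, -1)), -73), 20), 11)), -1) = Pow(Add(Pow(-16, 2), Mul(Mul(Add(Mul(Rational(1, 2), Rational(1, 10)), -73), 20), 11)), -1) = Pow(Add(256, Mul(Mul(Add(Rational(1, 20), -73), 20), 11)), -1) = Pow(Add(256, Mul(Mul(Rational(-1459, 20), 20), 11)), -1) = Pow(Add(256, Mul(-1459, 11)), -1) = Pow(Add(256, -16049), -1) = Pow(-15793, -1) = Rational(-1, 15793)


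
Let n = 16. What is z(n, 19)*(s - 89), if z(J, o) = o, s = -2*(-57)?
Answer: 475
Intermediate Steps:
s = 114
z(n, 19)*(s - 89) = 19*(114 - 89) = 19*25 = 475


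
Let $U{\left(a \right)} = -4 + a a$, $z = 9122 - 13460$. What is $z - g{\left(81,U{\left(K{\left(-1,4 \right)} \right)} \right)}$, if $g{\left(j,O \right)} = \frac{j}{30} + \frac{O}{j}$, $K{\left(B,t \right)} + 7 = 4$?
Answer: $- \frac{3516017}{810} \approx -4340.8$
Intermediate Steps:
$K{\left(B,t \right)} = -3$ ($K{\left(B,t \right)} = -7 + 4 = -3$)
$z = -4338$ ($z = 9122 - 13460 = -4338$)
$U{\left(a \right)} = -4 + a^{2}$
$g{\left(j,O \right)} = \frac{j}{30} + \frac{O}{j}$ ($g{\left(j,O \right)} = j \frac{1}{30} + \frac{O}{j} = \frac{j}{30} + \frac{O}{j}$)
$z - g{\left(81,U{\left(K{\left(-1,4 \right)} \right)} \right)} = -4338 - \left(\frac{1}{30} \cdot 81 + \frac{-4 + \left(-3\right)^{2}}{81}\right) = -4338 - \left(\frac{27}{10} + \left(-4 + 9\right) \frac{1}{81}\right) = -4338 - \left(\frac{27}{10} + 5 \cdot \frac{1}{81}\right) = -4338 - \left(\frac{27}{10} + \frac{5}{81}\right) = -4338 - \frac{2237}{810} = - \frac{3516017}{810}$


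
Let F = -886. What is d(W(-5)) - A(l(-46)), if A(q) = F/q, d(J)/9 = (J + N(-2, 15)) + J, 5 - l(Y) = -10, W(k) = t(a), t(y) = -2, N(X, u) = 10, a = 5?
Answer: 1696/15 ≈ 113.07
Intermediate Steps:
W(k) = -2
l(Y) = 15 (l(Y) = 5 - 1*(-10) = 5 + 10 = 15)
d(J) = 90 + 18*J (d(J) = 9*((J + 10) + J) = 9*((10 + J) + J) = 9*(10 + 2*J) = 90 + 18*J)
A(q) = -886/q
d(W(-5)) - A(l(-46)) = (90 + 18*(-2)) - (-886)/15 = (90 - 36) - (-886)/15 = 54 - 1*(-886/15) = 54 + 886/15 = 1696/15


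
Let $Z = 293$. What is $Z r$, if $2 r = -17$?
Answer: $- \frac{4981}{2} \approx -2490.5$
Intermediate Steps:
$r = - \frac{17}{2}$ ($r = \frac{1}{2} \left(-17\right) = - \frac{17}{2} \approx -8.5$)
$Z r = 293 \left(- \frac{17}{2}\right) = - \frac{4981}{2}$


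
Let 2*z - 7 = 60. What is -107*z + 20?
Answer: -7129/2 ≈ -3564.5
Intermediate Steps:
z = 67/2 (z = 7/2 + (½)*60 = 7/2 + 30 = 67/2 ≈ 33.500)
-107*z + 20 = -107*67/2 + 20 = -7169/2 + 20 = -7129/2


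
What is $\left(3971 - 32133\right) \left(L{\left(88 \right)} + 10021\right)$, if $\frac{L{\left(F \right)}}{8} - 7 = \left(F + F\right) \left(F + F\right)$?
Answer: $-7262557370$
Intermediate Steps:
$L{\left(F \right)} = 56 + 32 F^{2}$ ($L{\left(F \right)} = 56 + 8 \left(F + F\right) \left(F + F\right) = 56 + 8 \cdot 2 F 2 F = 56 + 8 \cdot 4 F^{2} = 56 + 32 F^{2}$)
$\left(3971 - 32133\right) \left(L{\left(88 \right)} + 10021\right) = \left(3971 - 32133\right) \left(\left(56 + 32 \cdot 88^{2}\right) + 10021\right) = - 28162 \left(\left(56 + 32 \cdot 7744\right) + 10021\right) = - 28162 \left(\left(56 + 247808\right) + 10021\right) = - 28162 \left(247864 + 10021\right) = \left(-28162\right) 257885 = -7262557370$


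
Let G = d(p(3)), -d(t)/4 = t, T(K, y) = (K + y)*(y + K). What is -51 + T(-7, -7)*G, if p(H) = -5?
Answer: 3869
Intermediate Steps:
T(K, y) = (K + y)² (T(K, y) = (K + y)*(K + y) = (K + y)²)
d(t) = -4*t
G = 20 (G = -4*(-5) = 20)
-51 + T(-7, -7)*G = -51 + (-7 - 7)²*20 = -51 + (-14)²*20 = -51 + 196*20 = -51 + 3920 = 3869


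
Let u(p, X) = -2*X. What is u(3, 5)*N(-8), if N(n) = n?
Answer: 80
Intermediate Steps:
u(3, 5)*N(-8) = -2*5*(-8) = -10*(-8) = 80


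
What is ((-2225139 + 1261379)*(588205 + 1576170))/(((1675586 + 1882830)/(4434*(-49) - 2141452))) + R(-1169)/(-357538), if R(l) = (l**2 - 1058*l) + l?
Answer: 1037226934778372946601/750158573 ≈ 1.3827e+12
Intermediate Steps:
R(l) = l**2 - 1057*l
((-2225139 + 1261379)*(588205 + 1576170))/(((1675586 + 1882830)/(4434*(-49) - 2141452))) + R(-1169)/(-357538) = ((-2225139 + 1261379)*(588205 + 1576170))/(((1675586 + 1882830)/(4434*(-49) - 2141452))) - 1169*(-1057 - 1169)/(-357538) = (-963760*2164375)/((3558416/(-217266 - 2141452))) - 1169*(-2226)*(-1/357538) = -2085938050000/(3558416/(-2358718)) + 2602194*(-1/357538) = -2085938050000/(3558416*(-1/2358718)) - 24549/3373 = -2085938050000/(-1779208/1179359) - 24549/3373 = -2085938050000*(-1179359/1779208) - 24549/3373 = 307508726588743750/222401 - 24549/3373 = 1037226934778372946601/750158573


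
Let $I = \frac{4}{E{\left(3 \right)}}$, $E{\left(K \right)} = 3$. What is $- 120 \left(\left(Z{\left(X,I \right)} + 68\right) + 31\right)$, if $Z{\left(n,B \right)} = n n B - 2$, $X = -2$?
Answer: $-12280$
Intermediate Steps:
$I = \frac{4}{3} \approx 1.3333$
$Z{\left(n,B \right)} = -2 + B n^{2}$ ($Z{\left(n,B \right)} = n^{2} B - 2 = B n^{2} - 2 = -2 + B n^{2}$)
$- 120 \left(\left(Z{\left(X,I \right)} + 68\right) + 31\right) = - 120 \left(\left(\left(-2 + \frac{4 \left(-2\right)^{2}}{3}\right) + 68\right) + 31\right) = - 120 \left(\left(\left(-2 + \frac{4}{3} \cdot 4\right) + 68\right) + 31\right) = - 120 \left(\left(\left(-2 + \frac{16}{3}\right) + 68\right) + 31\right) = - 120 \left(\left(\frac{10}{3} + 68\right) + 31\right) = - 120 \left(\frac{214}{3} + 31\right) = \left(-120\right) \frac{307}{3} = -12280$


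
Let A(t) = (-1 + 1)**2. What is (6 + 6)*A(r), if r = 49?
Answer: 0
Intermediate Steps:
A(t) = 0 (A(t) = 0**2 = 0)
(6 + 6)*A(r) = (6 + 6)*0 = 12*0 = 0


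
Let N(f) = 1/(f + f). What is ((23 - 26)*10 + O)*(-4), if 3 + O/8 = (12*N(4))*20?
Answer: -744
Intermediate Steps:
N(f) = 1/(2*f)
O = 216 (O = -24 + 8*((12*((½)/4))*20) = -24 + 8*((12*((½)*(¼)))*20) = -24 + 8*((12*(⅛))*20) = -24 + 8*((3/2)*20) = -24 + 8*30 = -24 + 240 = 216)
((23 - 26)*10 + O)*(-4) = ((23 - 26)*10 + 216)*(-4) = (-3*10 + 216)*(-4) = (-30 + 216)*(-4) = 186*(-4) = -744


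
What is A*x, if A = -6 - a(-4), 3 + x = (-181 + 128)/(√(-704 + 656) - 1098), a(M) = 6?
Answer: 3558762/100471 - 212*I*√3/100471 ≈ 35.421 - 0.0036547*I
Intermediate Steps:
x = -3 - 53/(-1098 + 4*I*√3) (x = -3 + (-181 + 128)/(√(-704 + 656) - 1098) = -3 - 53/(√(-48) - 1098) = -3 - 53/(4*I*√3 - 1098) = -3 - 53/(-1098 + 4*I*√3) ≈ -2.9517 + 0.00030456*I)
A = -12 (A = -6 - 1*6 = -6 - 6 = -12)
A*x = -12*(-593127/200942 + 53*I*√3/301413) = 3558762/100471 - 212*I*√3/100471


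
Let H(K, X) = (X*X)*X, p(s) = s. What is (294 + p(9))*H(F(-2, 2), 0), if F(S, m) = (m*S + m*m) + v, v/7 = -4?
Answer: 0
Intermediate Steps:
v = -28 (v = 7*(-4) = -28)
F(S, m) = -28 + m**2 + S*m (F(S, m) = (m*S + m*m) - 28 = (S*m + m**2) - 28 = (m**2 + S*m) - 28 = -28 + m**2 + S*m)
H(K, X) = X**3 (H(K, X) = X**2*X = X**3)
(294 + p(9))*H(F(-2, 2), 0) = (294 + 9)*0**3 = 303*0 = 0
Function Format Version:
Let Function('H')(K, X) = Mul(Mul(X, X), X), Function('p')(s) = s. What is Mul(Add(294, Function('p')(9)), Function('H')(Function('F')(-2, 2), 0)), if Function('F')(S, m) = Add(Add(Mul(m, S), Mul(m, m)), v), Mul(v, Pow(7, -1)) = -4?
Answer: 0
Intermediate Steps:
v = -28 (v = Mul(7, -4) = -28)
Function('F')(S, m) = Add(-28, Pow(m, 2), Mul(S, m)) (Function('F')(S, m) = Add(Add(Mul(m, S), Mul(m, m)), -28) = Add(Add(Mul(S, m), Pow(m, 2)), -28) = Add(Add(Pow(m, 2), Mul(S, m)), -28) = Add(-28, Pow(m, 2), Mul(S, m)))
Function('H')(K, X) = Pow(X, 3) (Function('H')(K, X) = Mul(Pow(X, 2), X) = Pow(X, 3))
Mul(Add(294, Function('p')(9)), Function('H')(Function('F')(-2, 2), 0)) = Mul(Add(294, 9), Pow(0, 3)) = Mul(303, 0) = 0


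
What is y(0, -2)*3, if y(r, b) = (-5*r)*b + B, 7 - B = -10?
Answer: 51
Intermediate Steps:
B = 17 (B = 7 - 1*(-10) = 7 + 10 = 17)
y(r, b) = 17 - 5*b*r (y(r, b) = (-5*r)*b + 17 = -5*b*r + 17 = 17 - 5*b*r)
y(0, -2)*3 = (17 - 5*(-2)*0)*3 = (17 + 0)*3 = 17*3 = 51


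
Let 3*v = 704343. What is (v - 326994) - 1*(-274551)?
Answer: 182338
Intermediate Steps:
v = 234781 (v = (⅓)*704343 = 234781)
(v - 326994) - 1*(-274551) = (234781 - 326994) - 1*(-274551) = -92213 + 274551 = 182338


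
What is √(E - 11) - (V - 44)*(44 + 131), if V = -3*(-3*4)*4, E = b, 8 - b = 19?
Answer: -17500 + I*√22 ≈ -17500.0 + 4.6904*I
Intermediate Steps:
b = -11 (b = 8 - 1*19 = 8 - 19 = -11)
E = -11
V = 144 (V = -(-36)*4 = -3*(-48) = 144)
√(E - 11) - (V - 44)*(44 + 131) = √(-11 - 11) - (144 - 44)*(44 + 131) = √(-22) - 100*175 = I*√22 - 1*17500 = I*√22 - 17500 = -17500 + I*√22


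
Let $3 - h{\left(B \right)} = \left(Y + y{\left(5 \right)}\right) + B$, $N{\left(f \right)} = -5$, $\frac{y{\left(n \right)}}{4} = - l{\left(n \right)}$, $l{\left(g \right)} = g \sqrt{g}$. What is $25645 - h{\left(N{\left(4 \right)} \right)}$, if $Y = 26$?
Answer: $25663 - 20 \sqrt{5} \approx 25618.0$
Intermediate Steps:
$l{\left(g \right)} = g^{\frac{3}{2}}$
$y{\left(n \right)} = - 4 n^{\frac{3}{2}}$ ($y{\left(n \right)} = 4 \left(- n^{\frac{3}{2}}\right) = - 4 n^{\frac{3}{2}}$)
$h{\left(B \right)} = -23 - B + 20 \sqrt{5}$ ($h{\left(B \right)} = 3 - \left(\left(26 - 4 \cdot 5^{\frac{3}{2}}\right) + B\right) = 3 - \left(\left(26 - 4 \cdot 5 \sqrt{5}\right) + B\right) = 3 - \left(\left(26 - 20 \sqrt{5}\right) + B\right) = 3 - \left(26 + B - 20 \sqrt{5}\right) = -23 - B + 20 \sqrt{5}$)
$25645 - h{\left(N{\left(4 \right)} \right)} = 25645 - \left(-23 - -5 + 20 \sqrt{5}\right) = 25645 - \left(-23 + 5 + 20 \sqrt{5}\right) = 25645 - \left(-18 + 20 \sqrt{5}\right) = 25645 + \left(18 - 20 \sqrt{5}\right) = 25663 - 20 \sqrt{5}$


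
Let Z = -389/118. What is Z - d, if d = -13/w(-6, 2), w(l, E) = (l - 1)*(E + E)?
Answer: -6213/1652 ≈ -3.7609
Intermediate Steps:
Z = -389/118 (Z = -389*1/118 = -389/118 ≈ -3.2966)
w(l, E) = 2*E*(-1 + l) (w(l, E) = (-1 + l)*(2*E) = 2*E*(-1 + l))
d = 13/28 (d = -13*1/(4*(-1 - 6)) = -13/(2*2*(-7)) = -13/(-28) = -13*(-1/28) = 13/28 ≈ 0.46429)
Z - d = -389/118 - 1*13/28 = -389/118 - 13/28 = -6213/1652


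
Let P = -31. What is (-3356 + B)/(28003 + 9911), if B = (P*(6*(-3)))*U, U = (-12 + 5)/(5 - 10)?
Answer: -6437/94785 ≈ -0.067912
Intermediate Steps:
U = 7/5 (U = -7/(-5) = -7*(-1/5) = 7/5 ≈ 1.4000)
B = 3906/5 (B = -186*(-3)*(7/5) = -31*(-18)*(7/5) = 558*(7/5) = 3906/5 ≈ 781.20)
(-3356 + B)/(28003 + 9911) = (-3356 + 3906/5)/(28003 + 9911) = -12874/5/37914 = -12874/5*1/37914 = -6437/94785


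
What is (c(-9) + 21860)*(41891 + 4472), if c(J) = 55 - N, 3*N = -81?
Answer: 1017296946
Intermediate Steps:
N = -27 (N = (1/3)*(-81) = -27)
c(J) = 82 (c(J) = 55 - 1*(-27) = 55 + 27 = 82)
(c(-9) + 21860)*(41891 + 4472) = (82 + 21860)*(41891 + 4472) = 21942*46363 = 1017296946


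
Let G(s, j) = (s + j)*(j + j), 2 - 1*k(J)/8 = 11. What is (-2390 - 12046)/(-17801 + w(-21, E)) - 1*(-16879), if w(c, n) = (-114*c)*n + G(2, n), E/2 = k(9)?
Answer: 5428992875/321641 ≈ 16879.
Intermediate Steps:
k(J) = -72 (k(J) = 16 - 8*11 = 16 - 88 = -72)
E = -144 (E = 2*(-72) = -144)
G(s, j) = 2*j*(j + s) (G(s, j) = (j + s)*(2*j) = 2*j*(j + s))
w(c, n) = -114*c*n + 2*n*(2 + n) (w(c, n) = (-114*c)*n + 2*n*(n + 2) = -114*c*n + 2*n*(2 + n))
(-2390 - 12046)/(-17801 + w(-21, E)) - 1*(-16879) = (-2390 - 12046)/(-17801 + 2*(-144)*(2 - 144 - 57*(-21))) - 1*(-16879) = -14436/(-17801 + 2*(-144)*(2 - 144 + 1197)) + 16879 = -14436/(-17801 + 2*(-144)*1055) + 16879 = -14436/(-17801 - 303840) + 16879 = -14436/(-321641) + 16879 = -14436*(-1/321641) + 16879 = 14436/321641 + 16879 = 5428992875/321641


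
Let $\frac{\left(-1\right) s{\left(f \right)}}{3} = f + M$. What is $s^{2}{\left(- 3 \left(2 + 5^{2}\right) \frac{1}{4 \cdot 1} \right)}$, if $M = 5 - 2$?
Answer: $\frac{42849}{16} \approx 2678.1$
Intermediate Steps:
$M = 3$
$s{\left(f \right)} = -9 - 3 f$ ($s{\left(f \right)} = - 3 \left(f + 3\right) = - 3 \left(3 + f\right) = -9 - 3 f$)
$s^{2}{\left(- 3 \left(2 + 5^{2}\right) \frac{1}{4 \cdot 1} \right)} = \left(-9 - 3 - 3 \left(2 + 5^{2}\right) \frac{1}{4 \cdot 1}\right)^{2} = \left(-9 - 3 - 3 \left(2 + 25\right) \frac{1}{4} \cdot 1\right)^{2} = \left(-9 - 3 \left(-3\right) 27 \cdot \frac{1}{4}\right)^{2} = \left(-9 - 3 \left(\left(-81\right) \frac{1}{4}\right)\right)^{2} = \left(-9 - - \frac{243}{4}\right)^{2} = \left(-9 + \frac{243}{4}\right)^{2} = \left(\frac{207}{4}\right)^{2} = \frac{42849}{16}$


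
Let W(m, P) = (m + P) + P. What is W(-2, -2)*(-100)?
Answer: 600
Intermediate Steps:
W(m, P) = m + 2*P (W(m, P) = (P + m) + P = m + 2*P)
W(-2, -2)*(-100) = (-2 + 2*(-2))*(-100) = (-2 - 4)*(-100) = -6*(-100) = 600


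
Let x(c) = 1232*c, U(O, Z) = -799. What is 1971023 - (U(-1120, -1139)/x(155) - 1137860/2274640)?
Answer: 10701801574080427/5429565680 ≈ 1.9710e+6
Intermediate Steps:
1971023 - (U(-1120, -1139)/x(155) - 1137860/2274640) = 1971023 - (-799/(1232*155) - 1137860/2274640) = 1971023 - (-799/190960 - 1137860*1/2274640) = 1971023 - (-799*1/190960 - 56893/113732) = 1971023 - (-799/190960 - 56893/113732) = 1971023 - 1*(-2738789787/5429565680) = 1971023 + 2738789787/5429565680 = 10701801574080427/5429565680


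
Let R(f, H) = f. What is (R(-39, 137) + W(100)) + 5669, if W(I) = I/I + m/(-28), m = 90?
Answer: 78789/14 ≈ 5627.8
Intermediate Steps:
W(I) = -31/14 (W(I) = I/I + 90/(-28) = 1 + 90*(-1/28) = 1 - 45/14 = -31/14)
(R(-39, 137) + W(100)) + 5669 = (-39 - 31/14) + 5669 = -577/14 + 5669 = 78789/14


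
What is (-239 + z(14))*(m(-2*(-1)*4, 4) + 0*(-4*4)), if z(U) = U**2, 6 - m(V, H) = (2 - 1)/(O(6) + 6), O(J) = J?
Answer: -3053/12 ≈ -254.42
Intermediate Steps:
m(V, H) = 71/12 (m(V, H) = 6 - (2 - 1)/(6 + 6) = 6 - 1/12 = 71/12)
(-239 + z(14))*(m(-2*(-1)*4, 4) + 0*(-4*4)) = (-239 + 14**2)*(71/12 + 0*(-4*4)) = (-239 + 196)*(71/12 + 0*(-16)) = -43*(71/12 + 0) = -43*71/12 = -3053/12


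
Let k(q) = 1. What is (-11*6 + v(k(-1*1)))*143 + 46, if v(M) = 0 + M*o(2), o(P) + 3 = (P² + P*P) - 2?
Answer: -8963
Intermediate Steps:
o(P) = -5 + 2*P² (o(P) = -3 + ((P² + P*P) - 2) = -3 + ((P² + P²) - 2) = -3 + (2*P² - 2) = -3 + (-2 + 2*P²) = -5 + 2*P²)
v(M) = 3*M (v(M) = 0 + M*(-5 + 2*2²) = 0 + M*(-5 + 2*4) = 0 + M*(-5 + 8) = 0 + M*3 = 0 + 3*M = 3*M)
(-11*6 + v(k(-1*1)))*143 + 46 = (-11*6 + 3*1)*143 + 46 = (-66 + 3)*143 + 46 = -63*143 + 46 = -9009 + 46 = -8963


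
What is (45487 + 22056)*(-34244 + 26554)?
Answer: -519405670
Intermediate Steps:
(45487 + 22056)*(-34244 + 26554) = 67543*(-7690) = -519405670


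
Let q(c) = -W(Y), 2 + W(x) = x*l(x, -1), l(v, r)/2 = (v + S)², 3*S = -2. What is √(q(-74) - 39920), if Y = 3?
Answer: 38*I*√249/3 ≈ 199.88*I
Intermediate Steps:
S = -⅔ (S = (⅓)*(-2) = -⅔ ≈ -0.66667)
l(v, r) = 2*(-⅔ + v)² (l(v, r) = 2*(v - ⅔)² = 2*(-⅔ + v)²)
W(x) = -2 + 2*x*(-2 + 3*x)²/9 (W(x) = -2 + x*(2*(-2 + 3*x)²/9) = -2 + 2*x*(-2 + 3*x)²/9)
q(c) = -92/3 (q(c) = -(-2 + (2/9)*3*(-2 + 3*3)²) = -(-2 + (2/9)*3*(-2 + 9)²) = -(-2 + (2/9)*3*7²) = -(-2 + (2/9)*3*49) = -(-2 + 98/3) = -1*92/3 = -92/3)
√(q(-74) - 39920) = √(-92/3 - 39920) = √(-119852/3) = 38*I*√249/3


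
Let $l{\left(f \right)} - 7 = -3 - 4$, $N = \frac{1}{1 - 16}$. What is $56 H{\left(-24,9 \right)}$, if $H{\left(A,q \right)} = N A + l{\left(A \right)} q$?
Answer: $\frac{448}{5} \approx 89.6$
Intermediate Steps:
$N = - \frac{1}{15}$ ($N = \frac{1}{-15} = - \frac{1}{15} \approx -0.066667$)
$l{\left(f \right)} = 0$ ($l{\left(f \right)} = 7 - 7 = 0$)
$H{\left(A,q \right)} = - \frac{A}{15}$ ($H{\left(A,q \right)} = - \frac{A}{15} + 0 q = - \frac{A}{15} + 0 = - \frac{A}{15}$)
$56 H{\left(-24,9 \right)} = 56 \left(\left(- \frac{1}{15}\right) \left(-24\right)\right) = 56 \cdot \frac{8}{5} = \frac{448}{5}$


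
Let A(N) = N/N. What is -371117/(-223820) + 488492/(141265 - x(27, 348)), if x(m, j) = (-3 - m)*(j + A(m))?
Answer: 33129143487/6792265540 ≈ 4.8775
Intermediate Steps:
A(N) = 1
x(m, j) = (1 + j)*(-3 - m) (x(m, j) = (-3 - m)*(j + 1) = (-3 - m)*(1 + j) = (1 + j)*(-3 - m))
-371117/(-223820) + 488492/(141265 - x(27, 348)) = -371117/(-223820) + 488492/(141265 - (-3 - 1*27 - 3*348 - 1*348*27)) = -371117*(-1/223820) + 488492/(141265 - (-3 - 27 - 1044 - 9396)) = 371117/223820 + 488492/(141265 - 1*(-10470)) = 371117/223820 + 488492/(141265 + 10470) = 371117/223820 + 488492/151735 = 33129143487/6792265540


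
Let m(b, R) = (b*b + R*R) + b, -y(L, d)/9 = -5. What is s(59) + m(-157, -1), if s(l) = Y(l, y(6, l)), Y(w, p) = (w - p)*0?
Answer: 24493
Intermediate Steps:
y(L, d) = 45 (y(L, d) = -9*(-5) = 45)
m(b, R) = b + R**2 + b**2 (m(b, R) = (b**2 + R**2) + b = (R**2 + b**2) + b = b + R**2 + b**2)
Y(w, p) = 0
s(l) = 0
s(59) + m(-157, -1) = 0 + (-157 + (-1)**2 + (-157)**2) = 0 + (-157 + 1 + 24649) = 0 + 24493 = 24493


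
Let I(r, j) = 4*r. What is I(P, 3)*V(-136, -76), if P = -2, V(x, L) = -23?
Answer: 184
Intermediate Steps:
I(P, 3)*V(-136, -76) = (4*(-2))*(-23) = -8*(-23) = 184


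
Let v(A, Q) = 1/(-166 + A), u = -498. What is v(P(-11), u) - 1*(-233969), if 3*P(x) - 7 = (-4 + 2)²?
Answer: 113942900/487 ≈ 2.3397e+5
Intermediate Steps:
P(x) = 11/3 (P(x) = 7/3 + (-4 + 2)²/3 = 7/3 + (⅓)*(-2)² = 7/3 + (⅓)*4 = 7/3 + 4/3 = 11/3)
v(P(-11), u) - 1*(-233969) = 1/(-166 + 11/3) - 1*(-233969) = 1/(-487/3) + 233969 = -3/487 + 233969 = 113942900/487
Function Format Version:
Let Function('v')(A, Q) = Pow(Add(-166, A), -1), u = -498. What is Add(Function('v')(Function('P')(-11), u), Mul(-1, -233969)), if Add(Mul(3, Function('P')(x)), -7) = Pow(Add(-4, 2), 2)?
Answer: Rational(113942900, 487) ≈ 2.3397e+5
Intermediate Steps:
Function('P')(x) = Rational(11, 3) (Function('P')(x) = Add(Rational(7, 3), Mul(Rational(1, 3), Pow(Add(-4, 2), 2))) = Add(Rational(7, 3), Mul(Rational(1, 3), Pow(-2, 2))) = Add(Rational(7, 3), Mul(Rational(1, 3), 4)) = Add(Rational(7, 3), Rational(4, 3)) = Rational(11, 3))
Add(Function('v')(Function('P')(-11), u), Mul(-1, -233969)) = Add(Pow(Add(-166, Rational(11, 3)), -1), Mul(-1, -233969)) = Add(Pow(Rational(-487, 3), -1), 233969) = Add(Rational(-3, 487), 233969) = Rational(113942900, 487)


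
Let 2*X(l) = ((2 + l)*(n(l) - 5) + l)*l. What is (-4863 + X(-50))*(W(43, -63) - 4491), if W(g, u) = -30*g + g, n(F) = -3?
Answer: 75816194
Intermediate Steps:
W(g, u) = -29*g
X(l) = l*(-16 - 7*l)/2 (X(l) = (((2 + l)*(-3 - 5) + l)*l)/2 = (((2 + l)*(-8) + l)*l)/2 = (((-16 - 8*l) + l)*l)/2 = ((-16 - 7*l)*l)/2 = (l*(-16 - 7*l))/2 = l*(-16 - 7*l)/2)
(-4863 + X(-50))*(W(43, -63) - 4491) = (-4863 - 1/2*(-50)*(16 + 7*(-50)))*(-29*43 - 4491) = (-4863 - 1/2*(-50)*(16 - 350))*(-1247 - 4491) = (-4863 - 1/2*(-50)*(-334))*(-5738) = (-4863 - 8350)*(-5738) = -13213*(-5738) = 75816194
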